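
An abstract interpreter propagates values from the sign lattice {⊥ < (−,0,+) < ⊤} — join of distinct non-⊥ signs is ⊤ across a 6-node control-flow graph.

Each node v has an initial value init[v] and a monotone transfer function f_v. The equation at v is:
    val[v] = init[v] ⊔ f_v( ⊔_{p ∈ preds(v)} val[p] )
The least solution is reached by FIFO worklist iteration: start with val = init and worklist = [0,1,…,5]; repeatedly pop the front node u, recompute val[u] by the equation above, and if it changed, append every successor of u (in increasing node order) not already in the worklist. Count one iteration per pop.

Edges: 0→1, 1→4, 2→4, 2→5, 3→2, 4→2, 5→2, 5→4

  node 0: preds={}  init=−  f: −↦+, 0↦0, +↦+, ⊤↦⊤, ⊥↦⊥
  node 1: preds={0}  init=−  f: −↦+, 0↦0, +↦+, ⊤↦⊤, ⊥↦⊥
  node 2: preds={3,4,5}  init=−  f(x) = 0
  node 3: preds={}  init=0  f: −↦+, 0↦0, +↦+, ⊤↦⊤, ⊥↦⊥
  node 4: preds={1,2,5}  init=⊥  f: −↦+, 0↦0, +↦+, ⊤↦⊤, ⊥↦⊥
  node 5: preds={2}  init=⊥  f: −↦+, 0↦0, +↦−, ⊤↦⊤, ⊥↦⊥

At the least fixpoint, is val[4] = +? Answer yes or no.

Trace (8 dequeues):
  [1] u=0 | in ⊥ | out − | ==
  [2] u=1 | in − | out ⊤ | prev − | push {}
  [3] u=2 | in 0 | out ⊤ | prev − | push {}
  [4] u=3 | in ⊥ | out 0 | ==
  [5] u=4 | in ⊤ | out ⊤ | prev ⊥ | push {2}
  [6] u=5 | in ⊤ | out ⊤ | prev ⊥ | push {4}
  [7] u=2 | in ⊤ | out ⊤ | ==
  [8] u=4 | in ⊤ | out ⊤ | ==

Converged values:
  [0] −
  [1] ⊤
  [2] ⊤
  [3] 0
  [4] ⊤
  [5] ⊤

no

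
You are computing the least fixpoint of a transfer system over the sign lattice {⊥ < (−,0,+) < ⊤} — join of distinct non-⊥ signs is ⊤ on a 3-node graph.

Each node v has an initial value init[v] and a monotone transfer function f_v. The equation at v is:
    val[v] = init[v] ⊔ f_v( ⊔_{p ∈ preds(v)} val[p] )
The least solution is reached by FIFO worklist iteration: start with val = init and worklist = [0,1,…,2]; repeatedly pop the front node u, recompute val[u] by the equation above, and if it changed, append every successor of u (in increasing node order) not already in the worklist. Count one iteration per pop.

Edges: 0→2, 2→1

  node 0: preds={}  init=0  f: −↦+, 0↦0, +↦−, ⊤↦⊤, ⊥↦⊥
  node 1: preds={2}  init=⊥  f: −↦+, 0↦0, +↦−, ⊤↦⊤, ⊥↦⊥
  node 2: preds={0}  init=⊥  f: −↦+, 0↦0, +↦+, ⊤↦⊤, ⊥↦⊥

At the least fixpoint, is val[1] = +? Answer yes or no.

no

Trace (4 dequeues):
  [1] u=0 | in ⊥ | out 0 | ==
  [2] u=1 | in ⊥ | out ⊥ | ==
  [3] u=2 | in 0 | out 0 | prev ⊥ | push {1}
  [4] u=1 | in 0 | out 0 | prev ⊥ | push {}

Converged values:
  [0] 0
  [1] 0
  [2] 0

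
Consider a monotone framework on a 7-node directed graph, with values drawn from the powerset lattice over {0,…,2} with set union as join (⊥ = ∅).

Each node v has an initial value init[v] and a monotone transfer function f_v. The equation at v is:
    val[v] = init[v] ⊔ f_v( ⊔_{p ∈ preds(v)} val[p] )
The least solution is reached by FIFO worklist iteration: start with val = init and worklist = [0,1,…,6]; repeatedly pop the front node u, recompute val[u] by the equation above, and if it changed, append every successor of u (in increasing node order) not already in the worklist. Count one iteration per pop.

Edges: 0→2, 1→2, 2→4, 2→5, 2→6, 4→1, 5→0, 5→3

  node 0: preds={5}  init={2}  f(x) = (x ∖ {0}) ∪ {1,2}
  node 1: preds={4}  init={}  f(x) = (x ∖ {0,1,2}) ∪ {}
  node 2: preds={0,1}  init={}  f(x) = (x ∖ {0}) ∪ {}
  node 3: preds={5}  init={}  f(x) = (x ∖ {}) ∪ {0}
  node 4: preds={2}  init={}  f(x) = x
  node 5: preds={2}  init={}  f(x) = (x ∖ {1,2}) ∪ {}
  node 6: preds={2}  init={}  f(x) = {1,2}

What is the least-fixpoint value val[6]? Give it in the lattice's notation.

Worklist (8 pops):
  #1 pop 0: in={} → {1,2} (was {2}); enqueue []
  #2 pop 1: in={} → {} (no change)
  #3 pop 2: in={1,2} → {1,2} (was {}); enqueue []
  #4 pop 3: in={} → {0} (was {}); enqueue []
  #5 pop 4: in={1,2} → {1,2} (was {}); enqueue [1]
  #6 pop 5: in={1,2} → {} (no change)
  #7 pop 6: in={1,2} → {1,2} (was {}); enqueue []
  #8 pop 1: in={1,2} → {} (no change)

Fixpoint:
  val[0] = {1,2}
  val[1] = {}
  val[2] = {1,2}
  val[3] = {0}
  val[4] = {1,2}
  val[5] = {}
  val[6] = {1,2}

{1,2}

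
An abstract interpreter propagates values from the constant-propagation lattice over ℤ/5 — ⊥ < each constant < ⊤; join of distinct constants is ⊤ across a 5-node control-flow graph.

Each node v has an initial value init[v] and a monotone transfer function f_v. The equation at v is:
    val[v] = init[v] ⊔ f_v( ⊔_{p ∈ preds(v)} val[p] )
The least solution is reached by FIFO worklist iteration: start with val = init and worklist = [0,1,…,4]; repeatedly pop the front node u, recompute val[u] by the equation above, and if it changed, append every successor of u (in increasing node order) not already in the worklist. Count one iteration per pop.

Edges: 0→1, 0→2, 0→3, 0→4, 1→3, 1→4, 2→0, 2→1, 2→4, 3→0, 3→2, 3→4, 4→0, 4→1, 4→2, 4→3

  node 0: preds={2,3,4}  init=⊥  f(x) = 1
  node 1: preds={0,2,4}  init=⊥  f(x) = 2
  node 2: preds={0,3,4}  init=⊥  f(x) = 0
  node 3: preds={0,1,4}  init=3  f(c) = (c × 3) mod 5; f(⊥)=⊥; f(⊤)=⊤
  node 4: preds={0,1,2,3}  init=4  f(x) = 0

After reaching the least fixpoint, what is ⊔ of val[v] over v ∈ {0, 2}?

Iteration log — 9 steps:
  step 1. node 0  ⊔preds=⊤  new=1  old=⊥  +wl: 
  step 2. node 1  ⊔preds=⊤  new=2  old=⊥  +wl: 
  step 3. node 2  ⊔preds=⊤  new=0  old=⊥  +wl: 0,1
  step 4. node 3  ⊔preds=⊤  new=⊤  old=3  +wl: 2
  step 5. node 4  ⊔preds=⊤  new=⊤  old=4  +wl: 3
  step 6. node 0  ⊔preds=⊤  new=1  stable
  step 7. node 1  ⊔preds=⊤  new=2  stable
  step 8. node 2  ⊔preds=⊤  new=0  stable
  step 9. node 3  ⊔preds=⊤  new=⊤  stable

Least fixpoint reached:
  node 0: 1
  node 1: 2
  node 2: 0
  node 3: ⊤
  node 4: ⊤

⊤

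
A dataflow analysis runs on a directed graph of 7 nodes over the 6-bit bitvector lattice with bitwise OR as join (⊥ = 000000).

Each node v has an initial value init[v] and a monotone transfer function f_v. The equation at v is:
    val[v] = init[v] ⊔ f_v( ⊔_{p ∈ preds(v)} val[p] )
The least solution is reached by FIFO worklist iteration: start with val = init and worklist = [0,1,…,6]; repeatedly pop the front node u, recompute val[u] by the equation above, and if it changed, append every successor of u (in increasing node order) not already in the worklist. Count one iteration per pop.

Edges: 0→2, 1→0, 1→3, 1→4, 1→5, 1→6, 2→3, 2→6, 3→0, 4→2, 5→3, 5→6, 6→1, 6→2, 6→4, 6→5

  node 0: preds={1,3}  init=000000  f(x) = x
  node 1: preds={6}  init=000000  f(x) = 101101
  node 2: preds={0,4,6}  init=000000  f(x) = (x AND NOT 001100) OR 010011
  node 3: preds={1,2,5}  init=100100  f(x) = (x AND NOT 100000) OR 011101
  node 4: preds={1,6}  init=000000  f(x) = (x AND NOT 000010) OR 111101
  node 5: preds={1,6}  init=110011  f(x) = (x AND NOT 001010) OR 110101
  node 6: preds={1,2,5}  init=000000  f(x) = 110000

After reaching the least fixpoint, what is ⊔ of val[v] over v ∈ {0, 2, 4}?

Iteration log — 13 steps:
  step 1. node 0  ⊔preds=100100  new=100100  old=000000  +wl: 
  step 2. node 1  ⊔preds=000000  new=101101  old=000000  +wl: 0
  step 3. node 2  ⊔preds=100100  new=110011  old=000000  +wl: 
  step 4. node 3  ⊔preds=111111  new=111111  old=100100  +wl: 
  step 5. node 4  ⊔preds=101101  new=111101  old=000000  +wl: 2
  step 6. node 5  ⊔preds=101101  new=110111  old=110011  +wl: 3
  step 7. node 6  ⊔preds=111111  new=110000  old=000000  +wl: 1,4,5
  step 8. node 0  ⊔preds=111111  new=111111  old=100100  +wl: 
  step 9. node 2  ⊔preds=111111  new=110011  stable
  step 10. node 3  ⊔preds=111111  new=111111  stable
  step 11. node 1  ⊔preds=110000  new=101101  stable
  step 12. node 4  ⊔preds=111101  new=111101  stable
  step 13. node 5  ⊔preds=111101  new=110111  stable

Least fixpoint reached:
  node 0: 111111
  node 1: 101101
  node 2: 110011
  node 3: 111111
  node 4: 111101
  node 5: 110111
  node 6: 110000

111111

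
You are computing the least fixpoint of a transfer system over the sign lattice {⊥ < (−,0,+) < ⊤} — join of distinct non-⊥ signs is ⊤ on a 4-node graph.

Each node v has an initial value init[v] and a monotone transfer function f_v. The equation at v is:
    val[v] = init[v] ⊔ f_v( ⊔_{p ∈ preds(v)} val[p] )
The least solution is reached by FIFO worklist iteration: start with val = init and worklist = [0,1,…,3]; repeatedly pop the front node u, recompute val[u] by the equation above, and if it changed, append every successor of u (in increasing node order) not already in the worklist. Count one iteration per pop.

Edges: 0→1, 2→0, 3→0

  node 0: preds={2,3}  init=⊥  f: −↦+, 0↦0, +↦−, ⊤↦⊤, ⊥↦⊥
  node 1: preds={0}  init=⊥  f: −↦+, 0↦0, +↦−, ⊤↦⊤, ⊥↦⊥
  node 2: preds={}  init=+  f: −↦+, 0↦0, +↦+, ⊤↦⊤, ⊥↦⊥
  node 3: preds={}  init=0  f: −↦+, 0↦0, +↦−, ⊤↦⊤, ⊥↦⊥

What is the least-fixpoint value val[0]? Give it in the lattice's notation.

Worklist (4 pops):
  #1 pop 0: in=⊤ → ⊤ (was ⊥); enqueue []
  #2 pop 1: in=⊤ → ⊤ (was ⊥); enqueue []
  #3 pop 2: in=⊥ → + (no change)
  #4 pop 3: in=⊥ → 0 (no change)

Fixpoint:
  val[0] = ⊤
  val[1] = ⊤
  val[2] = +
  val[3] = 0

⊤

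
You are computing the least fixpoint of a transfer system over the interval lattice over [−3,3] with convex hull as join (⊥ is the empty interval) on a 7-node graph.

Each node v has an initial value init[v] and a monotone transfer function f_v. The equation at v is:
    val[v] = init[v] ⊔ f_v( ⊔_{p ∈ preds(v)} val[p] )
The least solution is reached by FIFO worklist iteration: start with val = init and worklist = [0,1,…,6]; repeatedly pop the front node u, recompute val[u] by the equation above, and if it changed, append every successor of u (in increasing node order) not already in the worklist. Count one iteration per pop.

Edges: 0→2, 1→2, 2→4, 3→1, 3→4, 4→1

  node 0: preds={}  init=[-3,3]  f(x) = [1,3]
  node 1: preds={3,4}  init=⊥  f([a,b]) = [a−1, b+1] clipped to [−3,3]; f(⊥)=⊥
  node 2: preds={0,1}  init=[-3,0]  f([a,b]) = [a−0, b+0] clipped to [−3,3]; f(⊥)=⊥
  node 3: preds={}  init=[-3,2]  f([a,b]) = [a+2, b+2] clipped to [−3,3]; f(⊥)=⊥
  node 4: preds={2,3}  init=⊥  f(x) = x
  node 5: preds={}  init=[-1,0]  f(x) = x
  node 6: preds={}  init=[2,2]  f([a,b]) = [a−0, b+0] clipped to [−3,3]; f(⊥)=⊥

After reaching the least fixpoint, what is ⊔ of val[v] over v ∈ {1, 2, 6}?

[-3,3]

Worklist (8 pops):
  #1 pop 0: in=⊥ → [-3,3] (no change)
  #2 pop 1: in=[-3,2] → [-3,3] (was ⊥); enqueue []
  #3 pop 2: in=[-3,3] → [-3,3] (was [-3,0]); enqueue []
  #4 pop 3: in=⊥ → [-3,2] (no change)
  #5 pop 4: in=[-3,3] → [-3,3] (was ⊥); enqueue [1]
  #6 pop 5: in=⊥ → [-1,0] (no change)
  #7 pop 6: in=⊥ → [2,2] (no change)
  #8 pop 1: in=[-3,3] → [-3,3] (no change)

Fixpoint:
  val[0] = [-3,3]
  val[1] = [-3,3]
  val[2] = [-3,3]
  val[3] = [-3,2]
  val[4] = [-3,3]
  val[5] = [-1,0]
  val[6] = [2,2]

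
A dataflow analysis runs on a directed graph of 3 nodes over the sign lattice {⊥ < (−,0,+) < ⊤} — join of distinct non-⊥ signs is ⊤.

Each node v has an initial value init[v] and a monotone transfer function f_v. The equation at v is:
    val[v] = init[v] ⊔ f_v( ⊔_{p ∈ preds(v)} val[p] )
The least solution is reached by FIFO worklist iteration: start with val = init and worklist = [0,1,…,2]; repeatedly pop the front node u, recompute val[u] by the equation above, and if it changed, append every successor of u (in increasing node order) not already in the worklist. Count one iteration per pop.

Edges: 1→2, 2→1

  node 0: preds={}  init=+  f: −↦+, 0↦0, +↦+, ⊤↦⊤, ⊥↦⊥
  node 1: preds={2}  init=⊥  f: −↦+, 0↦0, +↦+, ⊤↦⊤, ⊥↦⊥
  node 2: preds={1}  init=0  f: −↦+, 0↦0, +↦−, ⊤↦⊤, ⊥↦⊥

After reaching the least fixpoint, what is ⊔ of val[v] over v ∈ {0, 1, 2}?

⊤

Iteration log — 3 steps:
  step 1. node 0  ⊔preds=⊥  new=+  stable
  step 2. node 1  ⊔preds=0  new=0  old=⊥  +wl: 
  step 3. node 2  ⊔preds=0  new=0  stable

Least fixpoint reached:
  node 0: +
  node 1: 0
  node 2: 0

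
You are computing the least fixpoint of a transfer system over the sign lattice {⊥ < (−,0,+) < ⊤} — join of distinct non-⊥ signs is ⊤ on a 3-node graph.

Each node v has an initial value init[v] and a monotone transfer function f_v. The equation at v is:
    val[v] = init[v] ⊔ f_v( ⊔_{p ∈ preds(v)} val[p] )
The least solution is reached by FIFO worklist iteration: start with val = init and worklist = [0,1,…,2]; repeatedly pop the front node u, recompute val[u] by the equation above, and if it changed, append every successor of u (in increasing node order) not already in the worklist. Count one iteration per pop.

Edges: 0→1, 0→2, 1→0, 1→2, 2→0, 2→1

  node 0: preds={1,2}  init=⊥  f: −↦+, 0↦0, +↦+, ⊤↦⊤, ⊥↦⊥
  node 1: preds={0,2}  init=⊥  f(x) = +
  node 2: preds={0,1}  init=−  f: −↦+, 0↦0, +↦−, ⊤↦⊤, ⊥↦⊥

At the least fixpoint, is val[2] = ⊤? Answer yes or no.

yes

Iteration log — 8 steps:
  step 1. node 0  ⊔preds=−  new=+  old=⊥  +wl: 
  step 2. node 1  ⊔preds=⊤  new=+  old=⊥  +wl: 0
  step 3. node 2  ⊔preds=+  new=−  stable
  step 4. node 0  ⊔preds=⊤  new=⊤  old=+  +wl: 1,2
  step 5. node 1  ⊔preds=⊤  new=+  stable
  step 6. node 2  ⊔preds=⊤  new=⊤  old=−  +wl: 0,1
  step 7. node 0  ⊔preds=⊤  new=⊤  stable
  step 8. node 1  ⊔preds=⊤  new=+  stable

Least fixpoint reached:
  node 0: ⊤
  node 1: +
  node 2: ⊤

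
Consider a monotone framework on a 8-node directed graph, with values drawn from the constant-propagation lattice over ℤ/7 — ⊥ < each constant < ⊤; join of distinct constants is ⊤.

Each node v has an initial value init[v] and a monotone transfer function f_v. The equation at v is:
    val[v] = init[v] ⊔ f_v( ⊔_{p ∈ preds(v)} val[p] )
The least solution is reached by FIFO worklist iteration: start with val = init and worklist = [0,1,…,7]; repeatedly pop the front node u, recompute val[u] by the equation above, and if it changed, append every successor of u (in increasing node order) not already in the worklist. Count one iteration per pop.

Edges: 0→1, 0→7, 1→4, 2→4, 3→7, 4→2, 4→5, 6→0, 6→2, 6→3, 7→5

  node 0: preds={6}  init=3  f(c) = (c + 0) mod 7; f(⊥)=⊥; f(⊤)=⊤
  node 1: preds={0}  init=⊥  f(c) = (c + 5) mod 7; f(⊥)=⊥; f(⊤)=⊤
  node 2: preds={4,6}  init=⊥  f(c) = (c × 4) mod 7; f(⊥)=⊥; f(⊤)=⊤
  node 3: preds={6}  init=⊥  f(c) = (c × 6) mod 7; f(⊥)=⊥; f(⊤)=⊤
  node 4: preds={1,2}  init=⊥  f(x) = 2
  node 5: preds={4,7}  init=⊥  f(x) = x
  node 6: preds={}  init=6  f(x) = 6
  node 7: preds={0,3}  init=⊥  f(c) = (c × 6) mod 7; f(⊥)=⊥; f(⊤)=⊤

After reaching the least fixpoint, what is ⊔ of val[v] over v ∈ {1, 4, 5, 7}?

Worklist (11 pops):
  #1 pop 0: in=6 → ⊤ (was 3); enqueue []
  #2 pop 1: in=⊤ → ⊤ (was ⊥); enqueue []
  #3 pop 2: in=6 → 3 (was ⊥); enqueue []
  #4 pop 3: in=6 → 1 (was ⊥); enqueue []
  #5 pop 4: in=⊤ → 2 (was ⊥); enqueue [2]
  #6 pop 5: in=2 → 2 (was ⊥); enqueue []
  #7 pop 6: in=⊥ → 6 (no change)
  #8 pop 7: in=⊤ → ⊤ (was ⊥); enqueue [5]
  #9 pop 2: in=⊤ → ⊤ (was 3); enqueue [4]
  #10 pop 5: in=⊤ → ⊤ (was 2); enqueue []
  #11 pop 4: in=⊤ → 2 (no change)

Fixpoint:
  val[0] = ⊤
  val[1] = ⊤
  val[2] = ⊤
  val[3] = 1
  val[4] = 2
  val[5] = ⊤
  val[6] = 6
  val[7] = ⊤

⊤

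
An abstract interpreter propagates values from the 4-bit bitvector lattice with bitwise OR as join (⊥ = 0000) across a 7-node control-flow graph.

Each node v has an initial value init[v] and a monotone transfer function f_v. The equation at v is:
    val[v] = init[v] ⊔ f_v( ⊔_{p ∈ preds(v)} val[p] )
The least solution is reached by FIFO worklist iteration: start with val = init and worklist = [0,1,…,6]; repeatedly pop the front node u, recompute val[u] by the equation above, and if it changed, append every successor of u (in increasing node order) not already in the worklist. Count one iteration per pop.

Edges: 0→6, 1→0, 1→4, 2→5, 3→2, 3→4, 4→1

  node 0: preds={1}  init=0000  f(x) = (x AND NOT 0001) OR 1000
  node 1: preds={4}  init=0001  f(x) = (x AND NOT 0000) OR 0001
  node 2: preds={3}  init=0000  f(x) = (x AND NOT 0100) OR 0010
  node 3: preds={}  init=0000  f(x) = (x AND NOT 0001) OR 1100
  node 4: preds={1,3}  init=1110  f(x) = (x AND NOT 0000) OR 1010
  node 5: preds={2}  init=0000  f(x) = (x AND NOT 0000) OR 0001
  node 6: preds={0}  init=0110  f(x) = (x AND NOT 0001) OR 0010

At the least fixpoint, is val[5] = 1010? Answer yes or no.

no

Worklist (12 pops):
  #1 pop 0: in=0001 → 1000 (was 0000); enqueue []
  #2 pop 1: in=1110 → 1111 (was 0001); enqueue [0]
  #3 pop 2: in=0000 → 0010 (was 0000); enqueue []
  #4 pop 3: in=0000 → 1100 (was 0000); enqueue [2]
  #5 pop 4: in=1111 → 1111 (was 1110); enqueue [1]
  #6 pop 5: in=0010 → 0011 (was 0000); enqueue []
  #7 pop 6: in=1000 → 1110 (was 0110); enqueue []
  #8 pop 0: in=1111 → 1110 (was 1000); enqueue [6]
  #9 pop 2: in=1100 → 1010 (was 0010); enqueue [5]
  #10 pop 1: in=1111 → 1111 (no change)
  #11 pop 6: in=1110 → 1110 (no change)
  #12 pop 5: in=1010 → 1011 (was 0011); enqueue []

Fixpoint:
  val[0] = 1110
  val[1] = 1111
  val[2] = 1010
  val[3] = 1100
  val[4] = 1111
  val[5] = 1011
  val[6] = 1110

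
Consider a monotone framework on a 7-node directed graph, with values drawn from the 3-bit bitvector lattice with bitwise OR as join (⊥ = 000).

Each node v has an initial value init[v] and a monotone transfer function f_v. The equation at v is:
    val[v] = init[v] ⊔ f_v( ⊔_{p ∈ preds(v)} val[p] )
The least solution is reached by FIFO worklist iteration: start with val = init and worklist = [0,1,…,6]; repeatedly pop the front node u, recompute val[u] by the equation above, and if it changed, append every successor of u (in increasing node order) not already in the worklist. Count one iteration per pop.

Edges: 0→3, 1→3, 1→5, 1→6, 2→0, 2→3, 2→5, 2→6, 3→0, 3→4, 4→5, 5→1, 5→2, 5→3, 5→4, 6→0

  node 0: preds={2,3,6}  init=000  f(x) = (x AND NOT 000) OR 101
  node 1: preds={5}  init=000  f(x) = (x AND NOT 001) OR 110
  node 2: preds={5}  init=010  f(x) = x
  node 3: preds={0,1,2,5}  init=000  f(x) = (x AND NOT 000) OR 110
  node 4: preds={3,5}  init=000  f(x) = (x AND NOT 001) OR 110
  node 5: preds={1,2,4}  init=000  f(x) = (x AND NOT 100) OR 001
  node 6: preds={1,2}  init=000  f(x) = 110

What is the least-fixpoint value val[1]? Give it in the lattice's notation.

110

Trace (15 dequeues):
  [1] u=0 | in 010 | out 111 | prev 000 | push {}
  [2] u=1 | in 000 | out 110 | prev 000 | push {}
  [3] u=2 | in 000 | out 010 | ==
  [4] u=3 | in 111 | out 111 | prev 000 | push {0}
  [5] u=4 | in 111 | out 110 | prev 000 | push {}
  [6] u=5 | in 110 | out 011 | prev 000 | push {1,2,3,4}
  [7] u=6 | in 110 | out 110 | prev 000 | push {}
  [8] u=0 | in 111 | out 111 | ==
  [9] u=1 | in 011 | out 110 | ==
  [10] u=2 | in 011 | out 011 | prev 010 | push {0,5,6}
  [11] u=3 | in 111 | out 111 | ==
  [12] u=4 | in 111 | out 110 | ==
  [13] u=0 | in 111 | out 111 | ==
  [14] u=5 | in 111 | out 011 | ==
  [15] u=6 | in 111 | out 110 | ==

Converged values:
  [0] 111
  [1] 110
  [2] 011
  [3] 111
  [4] 110
  [5] 011
  [6] 110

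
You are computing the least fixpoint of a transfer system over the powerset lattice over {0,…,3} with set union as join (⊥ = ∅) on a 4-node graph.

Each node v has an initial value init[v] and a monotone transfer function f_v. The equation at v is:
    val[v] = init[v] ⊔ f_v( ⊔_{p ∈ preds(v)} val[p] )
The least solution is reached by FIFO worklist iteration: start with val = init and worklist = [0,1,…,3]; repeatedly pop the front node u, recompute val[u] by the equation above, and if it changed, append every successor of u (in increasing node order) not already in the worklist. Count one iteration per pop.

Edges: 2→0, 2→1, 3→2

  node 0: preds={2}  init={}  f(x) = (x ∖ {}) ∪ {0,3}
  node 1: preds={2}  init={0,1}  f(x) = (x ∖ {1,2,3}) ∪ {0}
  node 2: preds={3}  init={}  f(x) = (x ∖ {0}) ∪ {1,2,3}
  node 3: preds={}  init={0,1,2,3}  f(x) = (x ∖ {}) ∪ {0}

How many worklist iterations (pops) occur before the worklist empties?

6

Iteration log — 6 steps:
  step 1. node 0  ⊔preds={}  new={0,3}  old={}  +wl: 
  step 2. node 1  ⊔preds={}  new={0,1}  stable
  step 3. node 2  ⊔preds={0,1,2,3}  new={1,2,3}  old={}  +wl: 0,1
  step 4. node 3  ⊔preds={}  new={0,1,2,3}  stable
  step 5. node 0  ⊔preds={1,2,3}  new={0,1,2,3}  old={0,3}  +wl: 
  step 6. node 1  ⊔preds={1,2,3}  new={0,1}  stable

Least fixpoint reached:
  node 0: {0,1,2,3}
  node 1: {0,1}
  node 2: {1,2,3}
  node 3: {0,1,2,3}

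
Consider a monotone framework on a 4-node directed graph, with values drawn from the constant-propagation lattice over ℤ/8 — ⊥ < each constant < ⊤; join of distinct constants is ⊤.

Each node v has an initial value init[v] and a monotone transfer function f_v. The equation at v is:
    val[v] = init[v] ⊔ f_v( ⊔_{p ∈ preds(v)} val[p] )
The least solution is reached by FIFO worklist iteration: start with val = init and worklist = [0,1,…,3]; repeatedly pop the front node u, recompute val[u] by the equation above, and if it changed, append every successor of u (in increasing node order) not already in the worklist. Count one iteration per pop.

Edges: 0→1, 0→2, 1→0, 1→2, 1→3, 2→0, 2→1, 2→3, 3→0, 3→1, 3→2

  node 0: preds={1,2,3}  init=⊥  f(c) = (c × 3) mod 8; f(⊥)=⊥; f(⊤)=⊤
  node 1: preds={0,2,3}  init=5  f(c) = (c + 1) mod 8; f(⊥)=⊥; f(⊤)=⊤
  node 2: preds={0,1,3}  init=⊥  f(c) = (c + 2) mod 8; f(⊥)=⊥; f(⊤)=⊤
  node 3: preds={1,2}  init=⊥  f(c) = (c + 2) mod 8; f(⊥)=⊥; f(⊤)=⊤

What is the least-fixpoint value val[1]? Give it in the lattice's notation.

Iteration log — 7 steps:
  step 1. node 0  ⊔preds=5  new=7  old=⊥  +wl: 
  step 2. node 1  ⊔preds=7  new=⊤  old=5  +wl: 0
  step 3. node 2  ⊔preds=⊤  new=⊤  old=⊥  +wl: 1
  step 4. node 3  ⊔preds=⊤  new=⊤  old=⊥  +wl: 2
  step 5. node 0  ⊔preds=⊤  new=⊤  old=7  +wl: 
  step 6. node 1  ⊔preds=⊤  new=⊤  stable
  step 7. node 2  ⊔preds=⊤  new=⊤  stable

Least fixpoint reached:
  node 0: ⊤
  node 1: ⊤
  node 2: ⊤
  node 3: ⊤

⊤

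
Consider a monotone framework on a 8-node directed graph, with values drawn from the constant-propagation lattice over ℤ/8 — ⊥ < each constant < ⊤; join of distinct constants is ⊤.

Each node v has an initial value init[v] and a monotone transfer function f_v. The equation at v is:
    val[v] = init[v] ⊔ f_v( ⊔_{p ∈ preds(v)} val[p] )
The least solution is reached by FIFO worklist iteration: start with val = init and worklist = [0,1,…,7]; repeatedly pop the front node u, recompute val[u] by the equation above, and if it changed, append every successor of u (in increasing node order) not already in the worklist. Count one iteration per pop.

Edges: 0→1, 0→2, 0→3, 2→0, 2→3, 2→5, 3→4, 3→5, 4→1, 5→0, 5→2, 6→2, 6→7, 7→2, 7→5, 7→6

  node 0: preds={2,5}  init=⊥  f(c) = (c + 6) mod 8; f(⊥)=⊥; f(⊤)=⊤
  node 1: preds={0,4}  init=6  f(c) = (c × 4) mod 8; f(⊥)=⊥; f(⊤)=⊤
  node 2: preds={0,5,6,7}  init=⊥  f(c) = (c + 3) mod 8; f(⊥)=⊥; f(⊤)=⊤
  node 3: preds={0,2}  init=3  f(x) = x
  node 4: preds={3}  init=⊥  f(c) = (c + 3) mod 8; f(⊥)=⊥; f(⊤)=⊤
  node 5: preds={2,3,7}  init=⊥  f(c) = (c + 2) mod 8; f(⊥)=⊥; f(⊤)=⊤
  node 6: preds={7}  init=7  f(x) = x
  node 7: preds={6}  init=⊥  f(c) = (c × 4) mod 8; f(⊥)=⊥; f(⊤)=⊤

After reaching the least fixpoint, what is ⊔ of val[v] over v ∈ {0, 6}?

Worklist (20 pops):
  #1 pop 0: in=⊥ → ⊥ (no change)
  #2 pop 1: in=⊥ → 6 (no change)
  #3 pop 2: in=7 → 2 (was ⊥); enqueue [0]
  #4 pop 3: in=2 → ⊤ (was 3); enqueue []
  #5 pop 4: in=⊤ → ⊤ (was ⊥); enqueue [1]
  #6 pop 5: in=⊤ → ⊤ (was ⊥); enqueue [2]
  #7 pop 6: in=⊥ → 7 (no change)
  #8 pop 7: in=7 → 4 (was ⊥); enqueue [5,6]
  #9 pop 0: in=⊤ → ⊤ (was ⊥); enqueue [3]
  #10 pop 1: in=⊤ → ⊤ (was 6); enqueue []
  #11 pop 2: in=⊤ → ⊤ (was 2); enqueue [0]
  #12 pop 5: in=⊤ → ⊤ (no change)
  #13 pop 6: in=4 → ⊤ (was 7); enqueue [2,7]
  #14 pop 3: in=⊤ → ⊤ (no change)
  #15 pop 0: in=⊤ → ⊤ (no change)
  #16 pop 2: in=⊤ → ⊤ (no change)
  #17 pop 7: in=⊤ → ⊤ (was 4); enqueue [2,5,6]
  #18 pop 2: in=⊤ → ⊤ (no change)
  #19 pop 5: in=⊤ → ⊤ (no change)
  #20 pop 6: in=⊤ → ⊤ (no change)

Fixpoint:
  val[0] = ⊤
  val[1] = ⊤
  val[2] = ⊤
  val[3] = ⊤
  val[4] = ⊤
  val[5] = ⊤
  val[6] = ⊤
  val[7] = ⊤

⊤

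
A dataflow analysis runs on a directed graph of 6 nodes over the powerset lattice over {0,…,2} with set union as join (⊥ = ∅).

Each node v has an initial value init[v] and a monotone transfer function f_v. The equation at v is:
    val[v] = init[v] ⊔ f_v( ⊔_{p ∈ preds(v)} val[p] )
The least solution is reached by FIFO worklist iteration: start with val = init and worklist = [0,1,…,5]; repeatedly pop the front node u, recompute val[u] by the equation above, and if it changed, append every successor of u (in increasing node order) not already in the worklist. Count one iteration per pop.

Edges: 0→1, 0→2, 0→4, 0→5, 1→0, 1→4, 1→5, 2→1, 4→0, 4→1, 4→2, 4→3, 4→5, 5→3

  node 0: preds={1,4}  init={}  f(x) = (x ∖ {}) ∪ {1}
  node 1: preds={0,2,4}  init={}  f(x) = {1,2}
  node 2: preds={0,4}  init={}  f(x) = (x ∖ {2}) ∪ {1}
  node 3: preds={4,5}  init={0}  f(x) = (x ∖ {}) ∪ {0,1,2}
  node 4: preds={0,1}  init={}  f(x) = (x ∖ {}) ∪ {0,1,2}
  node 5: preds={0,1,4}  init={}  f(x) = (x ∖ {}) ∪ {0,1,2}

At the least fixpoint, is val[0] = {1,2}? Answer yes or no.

Iteration log — 13 steps:
  step 1. node 0  ⊔preds={}  new={1}  old={}  +wl: 
  step 2. node 1  ⊔preds={1}  new={1,2}  old={}  +wl: 0
  step 3. node 2  ⊔preds={1}  new={1}  old={}  +wl: 1
  step 4. node 3  ⊔preds={}  new={0,1,2}  old={0}  +wl: 
  step 5. node 4  ⊔preds={1,2}  new={0,1,2}  old={}  +wl: 2,3
  step 6. node 5  ⊔preds={0,1,2}  new={0,1,2}  old={}  +wl: 
  step 7. node 0  ⊔preds={0,1,2}  new={0,1,2}  old={1}  +wl: 4,5
  step 8. node 1  ⊔preds={0,1,2}  new={1,2}  stable
  step 9. node 2  ⊔preds={0,1,2}  new={0,1}  old={1}  +wl: 1
  step 10. node 3  ⊔preds={0,1,2}  new={0,1,2}  stable
  step 11. node 4  ⊔preds={0,1,2}  new={0,1,2}  stable
  step 12. node 5  ⊔preds={0,1,2}  new={0,1,2}  stable
  step 13. node 1  ⊔preds={0,1,2}  new={1,2}  stable

Least fixpoint reached:
  node 0: {0,1,2}
  node 1: {1,2}
  node 2: {0,1}
  node 3: {0,1,2}
  node 4: {0,1,2}
  node 5: {0,1,2}

no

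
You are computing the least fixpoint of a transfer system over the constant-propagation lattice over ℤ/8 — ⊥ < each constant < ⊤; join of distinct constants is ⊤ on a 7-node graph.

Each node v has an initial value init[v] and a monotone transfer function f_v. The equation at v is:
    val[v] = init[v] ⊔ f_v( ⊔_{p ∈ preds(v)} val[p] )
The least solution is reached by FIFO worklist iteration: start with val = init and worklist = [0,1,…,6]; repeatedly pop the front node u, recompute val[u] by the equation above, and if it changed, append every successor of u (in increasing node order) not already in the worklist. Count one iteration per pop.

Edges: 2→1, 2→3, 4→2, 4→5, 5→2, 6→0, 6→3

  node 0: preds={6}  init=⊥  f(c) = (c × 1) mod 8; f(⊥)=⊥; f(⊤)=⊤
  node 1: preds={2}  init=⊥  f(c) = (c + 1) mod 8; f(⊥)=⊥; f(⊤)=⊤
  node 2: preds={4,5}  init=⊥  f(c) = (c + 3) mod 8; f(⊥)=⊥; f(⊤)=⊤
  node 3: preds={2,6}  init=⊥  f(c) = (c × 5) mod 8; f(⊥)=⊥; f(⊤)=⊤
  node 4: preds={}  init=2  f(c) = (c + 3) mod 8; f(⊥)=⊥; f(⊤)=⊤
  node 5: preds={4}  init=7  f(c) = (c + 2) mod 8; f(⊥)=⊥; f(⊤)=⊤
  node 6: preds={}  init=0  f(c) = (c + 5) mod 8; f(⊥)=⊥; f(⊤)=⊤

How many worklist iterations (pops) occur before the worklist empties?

Worklist (9 pops):
  #1 pop 0: in=0 → 0 (was ⊥); enqueue []
  #2 pop 1: in=⊥ → ⊥ (no change)
  #3 pop 2: in=⊤ → ⊤ (was ⊥); enqueue [1]
  #4 pop 3: in=⊤ → ⊤ (was ⊥); enqueue []
  #5 pop 4: in=⊥ → 2 (no change)
  #6 pop 5: in=2 → ⊤ (was 7); enqueue [2]
  #7 pop 6: in=⊥ → 0 (no change)
  #8 pop 1: in=⊤ → ⊤ (was ⊥); enqueue []
  #9 pop 2: in=⊤ → ⊤ (no change)

Fixpoint:
  val[0] = 0
  val[1] = ⊤
  val[2] = ⊤
  val[3] = ⊤
  val[4] = 2
  val[5] = ⊤
  val[6] = 0

9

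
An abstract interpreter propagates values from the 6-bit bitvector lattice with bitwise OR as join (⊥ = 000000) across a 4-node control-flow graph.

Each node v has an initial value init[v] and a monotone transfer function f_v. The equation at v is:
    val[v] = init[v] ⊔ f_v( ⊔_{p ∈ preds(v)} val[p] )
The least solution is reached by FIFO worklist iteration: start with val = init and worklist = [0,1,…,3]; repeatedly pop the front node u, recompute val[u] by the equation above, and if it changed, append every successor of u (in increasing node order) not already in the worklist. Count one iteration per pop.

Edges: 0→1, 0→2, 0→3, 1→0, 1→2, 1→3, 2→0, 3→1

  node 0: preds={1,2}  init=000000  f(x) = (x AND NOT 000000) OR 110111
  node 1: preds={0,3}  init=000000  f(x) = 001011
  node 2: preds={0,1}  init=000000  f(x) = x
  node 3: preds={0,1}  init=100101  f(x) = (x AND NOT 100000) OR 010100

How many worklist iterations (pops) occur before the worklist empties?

8

Trace (8 dequeues):
  [1] u=0 | in 000000 | out 110111 | prev 000000 | push {}
  [2] u=1 | in 110111 | out 001011 | prev 000000 | push {0}
  [3] u=2 | in 111111 | out 111111 | prev 000000 | push {}
  [4] u=3 | in 111111 | out 111111 | prev 100101 | push {1}
  [5] u=0 | in 111111 | out 111111 | prev 110111 | push {2,3}
  [6] u=1 | in 111111 | out 001011 | ==
  [7] u=2 | in 111111 | out 111111 | ==
  [8] u=3 | in 111111 | out 111111 | ==

Converged values:
  [0] 111111
  [1] 001011
  [2] 111111
  [3] 111111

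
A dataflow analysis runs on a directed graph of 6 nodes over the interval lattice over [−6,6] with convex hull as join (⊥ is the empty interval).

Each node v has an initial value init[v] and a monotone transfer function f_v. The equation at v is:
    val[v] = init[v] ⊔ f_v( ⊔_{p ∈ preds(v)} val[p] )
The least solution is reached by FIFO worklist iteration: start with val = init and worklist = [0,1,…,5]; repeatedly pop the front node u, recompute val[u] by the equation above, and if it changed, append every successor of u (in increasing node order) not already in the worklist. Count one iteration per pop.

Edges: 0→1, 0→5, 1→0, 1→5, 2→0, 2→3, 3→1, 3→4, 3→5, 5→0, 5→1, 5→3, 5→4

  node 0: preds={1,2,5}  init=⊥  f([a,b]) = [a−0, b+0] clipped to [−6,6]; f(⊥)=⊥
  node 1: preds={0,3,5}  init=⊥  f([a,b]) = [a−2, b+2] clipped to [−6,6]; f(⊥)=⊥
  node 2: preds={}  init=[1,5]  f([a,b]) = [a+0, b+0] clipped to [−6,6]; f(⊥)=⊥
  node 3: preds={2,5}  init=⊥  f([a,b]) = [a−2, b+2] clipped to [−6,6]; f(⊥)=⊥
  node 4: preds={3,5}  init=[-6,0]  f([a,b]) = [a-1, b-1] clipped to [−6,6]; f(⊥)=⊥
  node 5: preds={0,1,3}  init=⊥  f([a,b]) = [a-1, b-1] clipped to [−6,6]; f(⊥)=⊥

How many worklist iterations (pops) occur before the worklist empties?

21

Trace (21 dequeues):
  [1] u=0 | in [1,5] | out [1,5] | prev ⊥ | push {}
  [2] u=1 | in [1,5] | out [-1,6] | prev ⊥ | push {0}
  [3] u=2 | in ⊥ | out [1,5] | ==
  [4] u=3 | in [1,5] | out [-1,6] | prev ⊥ | push {1}
  [5] u=4 | in [-1,6] | out [-6,5] | prev [-6,0] | push {}
  [6] u=5 | in [-1,6] | out [-2,5] | prev ⊥ | push {3,4}
  [7] u=0 | in [-2,6] | out [-2,6] | prev [1,5] | push {5}
  [8] u=1 | in [-2,6] | out [-4,6] | prev [-1,6] | push {0}
  [9] u=3 | in [-2,5] | out [-4,6] | prev [-1,6] | push {1}
  [10] u=4 | in [-4,6] | out [-6,5] | ==
  [11] u=5 | in [-4,6] | out [-5,5] | prev [-2,5] | push {3,4}
  [12] u=0 | in [-5,6] | out [-5,6] | prev [-2,6] | push {5}
  [13] u=1 | in [-5,6] | out [-6,6] | prev [-4,6] | push {0}
  [14] u=3 | in [-5,5] | out [-6,6] | prev [-4,6] | push {1}
  [15] u=4 | in [-6,6] | out [-6,5] | ==
  [16] u=5 | in [-6,6] | out [-6,5] | prev [-5,5] | push {3,4}
  [17] u=0 | in [-6,6] | out [-6,6] | prev [-5,6] | push {5}
  [18] u=1 | in [-6,6] | out [-6,6] | ==
  [19] u=3 | in [-6,5] | out [-6,6] | ==
  [20] u=4 | in [-6,6] | out [-6,5] | ==
  [21] u=5 | in [-6,6] | out [-6,5] | ==

Converged values:
  [0] [-6,6]
  [1] [-6,6]
  [2] [1,5]
  [3] [-6,6]
  [4] [-6,5]
  [5] [-6,5]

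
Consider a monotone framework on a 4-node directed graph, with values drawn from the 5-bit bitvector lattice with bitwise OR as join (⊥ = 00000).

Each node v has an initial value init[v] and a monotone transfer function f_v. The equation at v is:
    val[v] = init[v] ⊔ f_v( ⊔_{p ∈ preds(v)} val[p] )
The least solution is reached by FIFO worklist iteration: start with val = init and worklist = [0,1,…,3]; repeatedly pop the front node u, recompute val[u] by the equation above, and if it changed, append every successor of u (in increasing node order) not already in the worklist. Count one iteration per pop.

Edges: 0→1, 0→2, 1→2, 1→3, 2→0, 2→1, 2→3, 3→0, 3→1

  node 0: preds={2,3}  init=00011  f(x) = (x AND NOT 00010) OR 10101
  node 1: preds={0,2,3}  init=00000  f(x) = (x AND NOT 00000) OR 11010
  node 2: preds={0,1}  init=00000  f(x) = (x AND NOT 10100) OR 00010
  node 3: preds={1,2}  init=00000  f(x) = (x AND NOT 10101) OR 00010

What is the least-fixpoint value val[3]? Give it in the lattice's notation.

Iteration log — 7 steps:
  step 1. node 0  ⊔preds=00000  new=10111  old=00011  +wl: 
  step 2. node 1  ⊔preds=10111  new=11111  old=00000  +wl: 
  step 3. node 2  ⊔preds=11111  new=01011  old=00000  +wl: 0,1
  step 4. node 3  ⊔preds=11111  new=01010  old=00000  +wl: 
  step 5. node 0  ⊔preds=01011  new=11111  old=10111  +wl: 2
  step 6. node 1  ⊔preds=11111  new=11111  stable
  step 7. node 2  ⊔preds=11111  new=01011  stable

Least fixpoint reached:
  node 0: 11111
  node 1: 11111
  node 2: 01011
  node 3: 01010

01010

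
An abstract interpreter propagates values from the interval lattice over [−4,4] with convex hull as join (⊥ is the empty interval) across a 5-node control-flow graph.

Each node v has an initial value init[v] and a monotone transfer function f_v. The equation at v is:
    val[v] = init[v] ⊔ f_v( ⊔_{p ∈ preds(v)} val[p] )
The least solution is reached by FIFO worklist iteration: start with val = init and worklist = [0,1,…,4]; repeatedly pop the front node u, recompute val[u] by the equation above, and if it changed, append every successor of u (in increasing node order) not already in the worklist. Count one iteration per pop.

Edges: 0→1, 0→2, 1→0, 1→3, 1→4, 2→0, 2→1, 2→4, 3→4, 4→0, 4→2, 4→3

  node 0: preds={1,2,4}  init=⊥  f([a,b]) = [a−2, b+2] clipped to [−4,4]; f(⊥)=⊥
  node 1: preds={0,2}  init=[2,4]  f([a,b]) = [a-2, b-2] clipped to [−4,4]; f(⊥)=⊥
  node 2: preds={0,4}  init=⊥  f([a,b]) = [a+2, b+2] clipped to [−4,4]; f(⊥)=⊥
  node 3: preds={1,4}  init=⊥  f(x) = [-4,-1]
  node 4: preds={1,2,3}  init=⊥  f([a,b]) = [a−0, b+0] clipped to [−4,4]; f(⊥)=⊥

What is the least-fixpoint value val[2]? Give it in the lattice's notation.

[-2,4]

Trace (12 dequeues):
  [1] u=0 | in [2,4] | out [0,4] | prev ⊥ | push {}
  [2] u=1 | in [0,4] | out [-2,4] | prev [2,4] | push {0}
  [3] u=2 | in [0,4] | out [2,4] | prev ⊥ | push {1}
  [4] u=3 | in [-2,4] | out [-4,-1] | prev ⊥ | push {}
  [5] u=4 | in [-4,4] | out [-4,4] | prev ⊥ | push {2,3}
  [6] u=0 | in [-4,4] | out [-4,4] | prev [0,4] | push {}
  [7] u=1 | in [-4,4] | out [-4,4] | prev [-2,4] | push {0,4}
  [8] u=2 | in [-4,4] | out [-2,4] | prev [2,4] | push {1}
  [9] u=3 | in [-4,4] | out [-4,-1] | ==
  [10] u=0 | in [-4,4] | out [-4,4] | ==
  [11] u=4 | in [-4,4] | out [-4,4] | ==
  [12] u=1 | in [-4,4] | out [-4,4] | ==

Converged values:
  [0] [-4,4]
  [1] [-4,4]
  [2] [-2,4]
  [3] [-4,-1]
  [4] [-4,4]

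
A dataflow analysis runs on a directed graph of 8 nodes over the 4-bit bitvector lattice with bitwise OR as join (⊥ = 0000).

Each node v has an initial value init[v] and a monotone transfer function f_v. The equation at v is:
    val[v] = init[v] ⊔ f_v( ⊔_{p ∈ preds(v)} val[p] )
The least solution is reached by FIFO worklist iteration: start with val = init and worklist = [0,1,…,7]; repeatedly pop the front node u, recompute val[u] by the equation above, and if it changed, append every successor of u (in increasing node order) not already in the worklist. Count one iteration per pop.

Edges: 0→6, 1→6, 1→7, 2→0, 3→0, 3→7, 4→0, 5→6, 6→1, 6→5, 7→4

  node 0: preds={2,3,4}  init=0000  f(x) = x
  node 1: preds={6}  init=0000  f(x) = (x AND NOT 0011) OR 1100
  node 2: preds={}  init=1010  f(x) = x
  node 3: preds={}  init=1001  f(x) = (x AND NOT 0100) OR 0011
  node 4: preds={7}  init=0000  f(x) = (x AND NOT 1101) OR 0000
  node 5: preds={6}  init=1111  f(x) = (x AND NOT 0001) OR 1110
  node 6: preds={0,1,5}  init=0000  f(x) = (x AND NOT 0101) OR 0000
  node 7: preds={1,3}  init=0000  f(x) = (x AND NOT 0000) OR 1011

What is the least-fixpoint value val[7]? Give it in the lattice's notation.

Worklist (13 pops):
  #1 pop 0: in=1011 → 1011 (was 0000); enqueue []
  #2 pop 1: in=0000 → 1100 (was 0000); enqueue []
  #3 pop 2: in=0000 → 1010 (no change)
  #4 pop 3: in=0000 → 1011 (was 1001); enqueue [0]
  #5 pop 4: in=0000 → 0000 (no change)
  #6 pop 5: in=0000 → 1111 (no change)
  #7 pop 6: in=1111 → 1010 (was 0000); enqueue [1,5]
  #8 pop 7: in=1111 → 1111 (was 0000); enqueue [4]
  #9 pop 0: in=1011 → 1011 (no change)
  #10 pop 1: in=1010 → 1100 (no change)
  #11 pop 5: in=1010 → 1111 (no change)
  #12 pop 4: in=1111 → 0010 (was 0000); enqueue [0]
  #13 pop 0: in=1011 → 1011 (no change)

Fixpoint:
  val[0] = 1011
  val[1] = 1100
  val[2] = 1010
  val[3] = 1011
  val[4] = 0010
  val[5] = 1111
  val[6] = 1010
  val[7] = 1111

1111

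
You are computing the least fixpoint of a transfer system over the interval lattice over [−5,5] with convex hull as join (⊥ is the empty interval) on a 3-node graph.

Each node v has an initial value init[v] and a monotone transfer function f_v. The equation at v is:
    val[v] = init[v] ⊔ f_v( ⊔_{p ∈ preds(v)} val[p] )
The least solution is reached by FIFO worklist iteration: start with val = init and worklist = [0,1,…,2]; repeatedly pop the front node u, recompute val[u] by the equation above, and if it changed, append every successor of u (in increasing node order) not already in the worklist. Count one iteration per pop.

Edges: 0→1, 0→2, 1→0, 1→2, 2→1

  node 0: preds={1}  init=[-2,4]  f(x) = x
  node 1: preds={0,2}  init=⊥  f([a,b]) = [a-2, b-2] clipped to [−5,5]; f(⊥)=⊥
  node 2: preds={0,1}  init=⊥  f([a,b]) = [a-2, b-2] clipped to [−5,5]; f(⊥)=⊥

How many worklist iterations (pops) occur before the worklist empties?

9

Iteration log — 9 steps:
  step 1. node 0  ⊔preds=⊥  new=[-2,4]  stable
  step 2. node 1  ⊔preds=[-2,4]  new=[-4,2]  old=⊥  +wl: 0
  step 3. node 2  ⊔preds=[-4,4]  new=[-5,2]  old=⊥  +wl: 1
  step 4. node 0  ⊔preds=[-4,2]  new=[-4,4]  old=[-2,4]  +wl: 2
  step 5. node 1  ⊔preds=[-5,4]  new=[-5,2]  old=[-4,2]  +wl: 0
  step 6. node 2  ⊔preds=[-5,4]  new=[-5,2]  stable
  step 7. node 0  ⊔preds=[-5,2]  new=[-5,4]  old=[-4,4]  +wl: 1,2
  step 8. node 1  ⊔preds=[-5,4]  new=[-5,2]  stable
  step 9. node 2  ⊔preds=[-5,4]  new=[-5,2]  stable

Least fixpoint reached:
  node 0: [-5,4]
  node 1: [-5,2]
  node 2: [-5,2]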